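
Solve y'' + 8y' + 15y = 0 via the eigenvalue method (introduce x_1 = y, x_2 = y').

y(t) = c_1e^(-3t) + c_2e^(-5t)

Let x_1 = y, x_2 = y'. Then x_1' = x_2 and x_2' = -15x_1 - 8x_2.
A = [[0,1],[-15,-8]]; det(A-λI) = λ^2 + 8λ + 15.
Eigenvalues λ = -3, -5 with eigenvectors (1,-3), (1,-5).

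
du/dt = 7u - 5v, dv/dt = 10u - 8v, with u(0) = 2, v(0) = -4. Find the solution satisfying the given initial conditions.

Coefficient matrix A = [[7, -5], [10, -8]].
Characteristic polynomial det(A - λI) = λ^2 + λ - 6 = 0.
Eigenvalues λ = 2, -3.
For λ=2: (A-λI) row 1 is [5, -5], so an eigenvector is (1, 1).
For λ=-3: (A-λI) row 1 is [10, -5], so an eigenvector is (1, 2).
General solution: K_1e^(2t)(1,1) + K_2e^(-3t)(1,2).
Applying u(0)=2, v(0)=-4 gives K_1=8, K_2=-6.

u(t) = 8e^(2t) - 6e^(-3t), v(t) = 8e^(2t) - 12e^(-3t)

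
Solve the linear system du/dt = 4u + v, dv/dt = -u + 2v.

u(t) = C_1e^(3t) + C_2te^(3t) - C_2e^(3t), v(t) = -C_1e^(3t) - C_2te^(3t) + 2C_2e^(3t)

Coefficient matrix A = [[4, 1], [-1, 2]].
Characteristic polynomial det(A - λI) = λ^2 - 6λ + 9 = 0.
Single eigenvalue λ = 3 with algebraic multiplicity 2.
Eigenvector v = (1,-1); generalized eigenvector w with (A-λI)w=v is (-1,2).
General solution: e^(3t)[C_1·v + C_2·(t·v + w)].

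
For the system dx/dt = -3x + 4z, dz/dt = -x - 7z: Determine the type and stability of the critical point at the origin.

stable improper node

A = [[-3,4],[-1,-7]]; det(A-λI) = λ^2 + 10λ + 25.
repeated λ = -5 with a single eigenvector.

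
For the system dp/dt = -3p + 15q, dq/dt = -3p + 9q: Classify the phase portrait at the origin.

A = [[-3,15],[-3,9]]; det(A-λI) = λ^2 - 6λ + 18.
λ = 3 ± 3i: positive real part.

unstable spiral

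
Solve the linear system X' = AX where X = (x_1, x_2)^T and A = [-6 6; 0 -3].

Coefficient matrix A = [[-6, 6], [0, -3]].
Characteristic polynomial det(A - λI) = λ^2 + 9λ + 18 = 0.
Eigenvalues λ = -3, -6.
For λ=-3: (A-λI) row 1 is [-3, 6], so an eigenvector is (-2, -1).
For λ=-6: (A-λI) row 1 is [0, 6], so an eigenvector is (1, 0).
General solution: c_1e^(-3t)(-2,-1) + c_2e^(-6t)(1,0).

x_1(t) = -2c_1e^(-3t) + c_2e^(-6t), x_2(t) = -c_1e^(-3t)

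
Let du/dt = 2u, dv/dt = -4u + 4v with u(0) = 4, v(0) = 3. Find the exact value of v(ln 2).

A = [[2,0],[-4,4]]; eigenvalues λ = 4, 2.
Eigenvectors: (0,-1) for λ=4, (-1,-2) for λ=2.
From the initial condition, c_1 = 5, c_2 = -4.
v(ln 2) = (5)(2^4)(-1) + (-4)(2^2)(-2) = -48.

-48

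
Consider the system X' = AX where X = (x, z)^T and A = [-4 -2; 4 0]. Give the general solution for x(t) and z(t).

x(t) = c_1e^(-2t)sin(2t) - c_2e^(-2t)cos(2t), z(t) = -c_1e^(-2t)sin(2t) - c_1e^(-2t)cos(2t) - c_2e^(-2t)sin(2t) + c_2e^(-2t)cos(2t)

Coefficient matrix A = [[-4, -2], [4, 0]].
Characteristic polynomial det(A - λI) = λ^2 + 4λ + 8 = 0.
Eigenvalues λ = -2 ± 2i (complex conjugate pair).
For λ=-2+2i: an eigenvector is (0,-1) - i(1,-1) = (0 - i, -1 + i).
A real fundamental pair from Re and Im of e^((-2+2i)t)v: X_1 = e^(-2t)(cos(2t)·(0,-1) + sin(2t)·(1,-1)), X_2 = e^(-2t)(sin(2t)·(0,-1) - cos(2t)·(1,-1)).
General solution: c_1X_1 + c_2X_2.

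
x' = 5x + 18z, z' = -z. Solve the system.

Coefficient matrix A = [[5, 18], [0, -1]].
Characteristic polynomial det(A - λI) = λ^2 - 4λ - 5 = 0.
Eigenvalues λ = -1, 5.
For λ=-1: (A-λI) row 1 is [6, 18], so an eigenvector is (3, -1).
For λ=5: (A-λI) row 1 is [0, 18], so an eigenvector is (-1, 0).
General solution: K_1e^(-t)(3,-1) + K_2e^(5t)(-1,0).

x(t) = 3K_1e^(-t) - K_2e^(5t), z(t) = -K_1e^(-t)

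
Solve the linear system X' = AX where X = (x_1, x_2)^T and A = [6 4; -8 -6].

x_1(t) = K_1e^(-2t) - K_2e^(2t), x_2(t) = -2K_1e^(-2t) + K_2e^(2t)

Coefficient matrix A = [[6, 4], [-8, -6]].
Characteristic polynomial det(A - λI) = λ^2 - 4 = 0.
Eigenvalues λ = -2, 2.
For λ=-2: (A-λI) row 1 is [8, 4], so an eigenvector is (1, -2).
For λ=2: (A-λI) row 1 is [4, 4], so an eigenvector is (-1, 1).
General solution: K_1e^(-2t)(1,-2) + K_2e^(2t)(-1,1).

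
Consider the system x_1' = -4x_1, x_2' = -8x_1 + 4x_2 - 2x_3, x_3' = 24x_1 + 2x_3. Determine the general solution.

x_1(t) = K_1e^(-4t), x_2(t) = K_2e^(4t) + K_3e^(2t), x_3(t) = -4K_1e^(-4t) + K_3e^(2t)

Coefficient matrix A = [[-4, 0, 0], [-8, 4, -2], [24, 0, 2]].
det(A - λI) = 0 gives eigenvalues λ = -4, 4, 2.
For λ=-4: eigenvector (1,0,-4).
For λ=4: eigenvector (0,1,0).
For λ=2: eigenvector (0,1,1).
General solution: K_1e^(-4t)(1,0,-4) + K_2e^(4t)(0,1,0) + K_3e^(2t)(0,1,1).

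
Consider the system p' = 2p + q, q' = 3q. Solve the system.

p(t) = -c_1e^(3t) + c_2e^(2t), q(t) = -c_1e^(3t)

Coefficient matrix A = [[2, 1], [0, 3]].
Characteristic polynomial det(A - λI) = λ^2 - 5λ + 6 = 0.
Eigenvalues λ = 3, 2.
For λ=3: (A-λI) row 1 is [-1, 1], so an eigenvector is (-1, -1).
For λ=2: (A-λI) row 1 is [0, 1], so an eigenvector is (1, 0).
General solution: c_1e^(3t)(-1,-1) + c_2e^(2t)(1,0).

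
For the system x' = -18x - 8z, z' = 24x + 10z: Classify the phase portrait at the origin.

stable node

A = [[-18,-8],[24,10]]; det(A-λI) = λ^2 + 8λ + 12.
λ = -2, -6: both negative.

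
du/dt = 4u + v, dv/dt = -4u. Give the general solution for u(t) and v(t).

Coefficient matrix A = [[4, 1], [-4, 0]].
Characteristic polynomial det(A - λI) = λ^2 - 4λ + 4 = 0.
Single eigenvalue λ = 2 with algebraic multiplicity 2.
Eigenvector v = (-1,2); generalized eigenvector w with (A-λI)w=v is (1,-3).
General solution: e^(2t)[c_1·v + c_2·(t·v + w)].

u(t) = -c_1e^(2t) - c_2te^(2t) + c_2e^(2t), v(t) = 2c_1e^(2t) + 2c_2te^(2t) - 3c_2e^(2t)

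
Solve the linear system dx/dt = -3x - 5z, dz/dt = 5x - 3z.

x(t) = K_1e^(-3t)sin(5t) - K_2e^(-3t)cos(5t), z(t) = -K_1e^(-3t)cos(5t) - K_2e^(-3t)sin(5t)

Coefficient matrix A = [[-3, -5], [5, -3]].
Characteristic polynomial det(A - λI) = λ^2 + 6λ + 34 = 0.
Eigenvalues λ = -3 ± 5i (complex conjugate pair).
For λ=-3+5i: an eigenvector is (0,-1) - i(1,0) = (0 - i, -1).
A real fundamental pair from Re and Im of e^((-3+5i)t)v: X_1 = e^(-3t)(cos(5t)·(0,-1) + sin(5t)·(1,0)), X_2 = e^(-3t)(sin(5t)·(0,-1) - cos(5t)·(1,0)).
General solution: K_1X_1 + K_2X_2.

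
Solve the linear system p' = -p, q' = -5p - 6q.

Coefficient matrix A = [[-1, 0], [-5, -6]].
Characteristic polynomial det(A - λI) = λ^2 + 7λ + 6 = 0.
Eigenvalues λ = -1, -6.
For λ=-1: (A-λI) row 2 is [-5, -5], so an eigenvector is (1, -1).
For λ=-6: (A-λI) row 1 is [5, 0], so an eigenvector is (0, 1).
General solution: c_1e^(-t)(1,-1) + c_2e^(-6t)(0,1).

p(t) = c_1e^(-t), q(t) = -c_1e^(-t) + c_2e^(-6t)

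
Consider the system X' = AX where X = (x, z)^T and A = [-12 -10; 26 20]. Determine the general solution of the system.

x(t) = -2K_1e^(4t)sin(2t) - K_1e^(4t)cos(2t) - K_2e^(4t)sin(2t) + 2K_2e^(4t)cos(2t), z(t) = 3K_1e^(4t)sin(2t) + 2K_1e^(4t)cos(2t) + 2K_2e^(4t)sin(2t) - 3K_2e^(4t)cos(2t)

Coefficient matrix A = [[-12, -10], [26, 20]].
Characteristic polynomial det(A - λI) = λ^2 - 8λ + 20 = 0.
Eigenvalues λ = 4 ± 2i (complex conjugate pair).
For λ=4+2i: an eigenvector is (-1,2) - i(-2,3) = (-1 + 2i, 2 - 3i).
A real fundamental pair from Re and Im of e^((4+2i)t)v: X_1 = e^(4t)(cos(2t)·(-1,2) + sin(2t)·(-2,3)), X_2 = e^(4t)(sin(2t)·(-1,2) - cos(2t)·(-2,3)).
General solution: K_1X_1 + K_2X_2.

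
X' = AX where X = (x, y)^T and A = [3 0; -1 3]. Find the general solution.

x(t) = C_2e^(3t), y(t) = -C_1e^(3t) - C_2te^(3t)

Coefficient matrix A = [[3, 0], [-1, 3]].
Characteristic polynomial det(A - λI) = λ^2 - 6λ + 9 = 0.
Single eigenvalue λ = 3 with algebraic multiplicity 2.
Eigenvector v = (0,-1); generalized eigenvector w with (A-λI)w=v is (1,0).
General solution: e^(3t)[C_1·v + C_2·(t·v + w)].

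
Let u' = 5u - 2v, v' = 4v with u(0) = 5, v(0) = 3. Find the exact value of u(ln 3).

243

A = [[5,-2],[0,4]]; eigenvalues λ = 5, 4.
Eigenvectors: (1,0) for λ=5, (-2,-1) for λ=4.
From the initial condition, c_1 = -1, c_2 = -3.
u(ln 3) = (-1)(3^5)(1) + (-3)(3^4)(-2) = 243.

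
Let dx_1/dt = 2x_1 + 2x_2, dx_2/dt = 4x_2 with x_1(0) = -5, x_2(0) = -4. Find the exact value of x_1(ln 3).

A = [[2,2],[0,4]]; eigenvalues λ = 4, 2.
Eigenvectors: (-1,-1) for λ=4, (1,0) for λ=2.
From the initial condition, c_1 = 4, c_2 = -1.
x_1(ln 3) = (4)(3^4)(-1) + (-1)(3^2)(1) = -333.

-333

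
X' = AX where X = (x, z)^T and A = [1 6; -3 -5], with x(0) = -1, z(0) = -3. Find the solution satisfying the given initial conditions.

Coefficient matrix A = [[1, 6], [-3, -5]].
Characteristic polynomial det(A - λI) = λ^2 + 4λ + 13 = 0.
Eigenvalues λ = -2 ± 3i (complex conjugate pair).
For λ=-2+3i: an eigenvector is (-1,1) - i(1,0) = (-1 - i, 1).
A real fundamental pair from Re and Im of e^((-2+3i)t)v: X_1 = e^(-2t)(cos(3t)·(-1,1) + sin(3t)·(1,0)), X_2 = e^(-2t)(sin(3t)·(-1,1) - cos(3t)·(1,0)).
General solution: K_1X_1 + K_2X_2.
Applying x(0)=-1, z(0)=-3 gives K_1=-3, K_2=4.

x(t) = -7e^(-2t)sin(3t) - e^(-2t)cos(3t), z(t) = 4e^(-2t)sin(3t) - 3e^(-2t)cos(3t)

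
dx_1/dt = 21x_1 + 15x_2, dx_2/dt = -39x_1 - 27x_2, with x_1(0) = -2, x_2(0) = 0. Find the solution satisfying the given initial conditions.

Coefficient matrix A = [[21, 15], [-39, -27]].
Characteristic polynomial det(A - λI) = λ^2 + 6λ + 18 = 0.
Eigenvalues λ = -3 ± 3i (complex conjugate pair).
For λ=-3+3i: an eigenvector is (-1,2) - i(2,-3) = (-1 - 2i, 2 + 3i).
A real fundamental pair from Re and Im of e^((-3+3i)t)v: X_1 = e^(-3t)(cos(3t)·(-1,2) + sin(3t)·(2,-3)), X_2 = e^(-3t)(sin(3t)·(-1,2) - cos(3t)·(2,-3)).
General solution: K_1X_1 + K_2X_2.
Applying x_1(0)=-2, x_2(0)=0 gives K_1=-6, K_2=4.

x_1(t) = -16e^(-3t)sin(3t) - 2e^(-3t)cos(3t), x_2(t) = 26e^(-3t)sin(3t)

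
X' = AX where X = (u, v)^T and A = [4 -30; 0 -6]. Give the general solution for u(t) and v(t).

Coefficient matrix A = [[4, -30], [0, -6]].
Characteristic polynomial det(A - λI) = λ^2 + 2λ - 24 = 0.
Eigenvalues λ = 4, -6.
For λ=4: (A-λI) row 1 is [0, -30], so an eigenvector is (1, 0).
For λ=-6: (A-λI) row 1 is [10, -30], so an eigenvector is (-3, -1).
General solution: C_1e^(4t)(1,0) + C_2e^(-6t)(-3,-1).

u(t) = C_1e^(4t) - 3C_2e^(-6t), v(t) = -C_2e^(-6t)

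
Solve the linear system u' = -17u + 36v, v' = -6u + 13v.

u(t) = 2c_1e^(t) - 3c_2e^(-5t), v(t) = c_1e^(t) - c_2e^(-5t)

Coefficient matrix A = [[-17, 36], [-6, 13]].
Characteristic polynomial det(A - λI) = λ^2 + 4λ - 5 = 0.
Eigenvalues λ = 1, -5.
For λ=1: (A-λI) row 1 is [-18, 36], so an eigenvector is (2, 1).
For λ=-5: (A-λI) row 1 is [-12, 36], so an eigenvector is (-3, -1).
General solution: c_1e^(t)(2,1) + c_2e^(-5t)(-3,-1).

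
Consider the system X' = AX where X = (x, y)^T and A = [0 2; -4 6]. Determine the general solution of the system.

x(t) = -K_1e^(4t) + K_2e^(2t), y(t) = -2K_1e^(4t) + K_2e^(2t)

Coefficient matrix A = [[0, 2], [-4, 6]].
Characteristic polynomial det(A - λI) = λ^2 - 6λ + 8 = 0.
Eigenvalues λ = 4, 2.
For λ=4: (A-λI) row 1 is [-4, 2], so an eigenvector is (-1, -2).
For λ=2: (A-λI) row 1 is [-2, 2], so an eigenvector is (1, 1).
General solution: K_1e^(4t)(-1,-2) + K_2e^(2t)(1,1).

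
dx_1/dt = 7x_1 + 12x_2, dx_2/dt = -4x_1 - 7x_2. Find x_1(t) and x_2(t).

x_1(t) = -2C_1e^(t) - 3C_2e^(-t), x_2(t) = C_1e^(t) + 2C_2e^(-t)

Coefficient matrix A = [[7, 12], [-4, -7]].
Characteristic polynomial det(A - λI) = λ^2 - 1 = 0.
Eigenvalues λ = 1, -1.
For λ=1: (A-λI) row 1 is [6, 12], so an eigenvector is (-2, 1).
For λ=-1: (A-λI) row 1 is [8, 12], so an eigenvector is (-3, 2).
General solution: C_1e^(t)(-2,1) + C_2e^(-t)(-3,2).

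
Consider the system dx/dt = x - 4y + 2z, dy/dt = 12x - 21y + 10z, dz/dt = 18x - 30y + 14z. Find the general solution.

x(t) = c_2e^(-3t) + 2c_3e^(-2t), y(t) = c_1e^(-t) + 4c_2e^(-3t) + 6c_3e^(-2t), z(t) = 2c_1e^(-t) + 6c_2e^(-3t) + 9c_3e^(-2t)

Coefficient matrix A = [[1, -4, 2], [12, -21, 10], [18, -30, 14]].
det(A - λI) = 0 gives eigenvalues λ = -1, -3, -2.
For λ=-1: eigenvector (0,1,2).
For λ=-3: eigenvector (1,4,6).
For λ=-2: eigenvector (2,6,9).
General solution: c_1e^(-t)(0,1,2) + c_2e^(-3t)(1,4,6) + c_3e^(-2t)(2,6,9).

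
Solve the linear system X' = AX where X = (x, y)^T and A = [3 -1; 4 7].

x(t) = C_1e^(5t) + C_2te^(5t), y(t) = -2C_1e^(5t) - 2C_2te^(5t) - C_2e^(5t)

Coefficient matrix A = [[3, -1], [4, 7]].
Characteristic polynomial det(A - λI) = λ^2 - 10λ + 25 = 0.
Single eigenvalue λ = 5 with algebraic multiplicity 2.
Eigenvector v = (1,-2); generalized eigenvector w with (A-λI)w=v is (0,-1).
General solution: e^(5t)[C_1·v + C_2·(t·v + w)].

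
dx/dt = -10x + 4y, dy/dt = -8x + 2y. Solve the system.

x(t) = -C_1e^(-6t) + C_2e^(-2t), y(t) = -C_1e^(-6t) + 2C_2e^(-2t)

Coefficient matrix A = [[-10, 4], [-8, 2]].
Characteristic polynomial det(A - λI) = λ^2 + 8λ + 12 = 0.
Eigenvalues λ = -6, -2.
For λ=-6: (A-λI) row 1 is [-4, 4], so an eigenvector is (-1, -1).
For λ=-2: (A-λI) row 1 is [-8, 4], so an eigenvector is (1, 2).
General solution: C_1e^(-6t)(-1,-1) + C_2e^(-2t)(1,2).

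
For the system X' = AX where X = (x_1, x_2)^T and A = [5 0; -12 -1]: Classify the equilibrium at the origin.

A = [[5,0],[-12,-1]]; det(A-λI) = λ^2 - 4λ - 5.
λ = -1, 5: opposite signs.

saddle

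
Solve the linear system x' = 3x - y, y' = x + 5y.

x(t) = -C_1e^(4t) - C_2te^(4t) + 3C_2e^(4t), y(t) = C_1e^(4t) + C_2te^(4t) - 2C_2e^(4t)

Coefficient matrix A = [[3, -1], [1, 5]].
Characteristic polynomial det(A - λI) = λ^2 - 8λ + 16 = 0.
Single eigenvalue λ = 4 with algebraic multiplicity 2.
Eigenvector v = (-1,1); generalized eigenvector w with (A-λI)w=v is (3,-2).
General solution: e^(4t)[C_1·v + C_2·(t·v + w)].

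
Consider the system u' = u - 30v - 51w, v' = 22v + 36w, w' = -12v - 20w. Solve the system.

Coefficient matrix A = [[1, -30, -51], [0, 22, 36], [0, -12, -20]].
det(A - λI) = 0 gives eigenvalues λ = 4, -2, 1.
For λ=4: eigenvector (-3,2,-1).
For λ=-2: eigenvector (4,-3,2).
For λ=1: eigenvector (1,0,0).
General solution: K_1e^(4t)(-3,2,-1) + K_2e^(-2t)(4,-3,2) + K_3e^(t)(1,0,0).

u(t) = -3K_1e^(4t) + 4K_2e^(-2t) + K_3e^(t), v(t) = 2K_1e^(4t) - 3K_2e^(-2t), w(t) = -K_1e^(4t) + 2K_2e^(-2t)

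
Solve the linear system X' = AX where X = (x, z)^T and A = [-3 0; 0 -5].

x(t) = C_2e^(-3t), z(t) = -C_1e^(-5t)

Coefficient matrix A = [[-3, 0], [0, -5]].
Characteristic polynomial det(A - λI) = λ^2 + 8λ + 15 = 0.
Eigenvalues λ = -5, -3.
For λ=-5: (A-λI) row 1 is [2, 0], so an eigenvector is (0, -1).
For λ=-3: (A-λI) row 2 is [0, -2], so an eigenvector is (1, 0).
General solution: C_1e^(-5t)(0,-1) + C_2e^(-3t)(1,0).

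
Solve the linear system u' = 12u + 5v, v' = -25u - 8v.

u(t) = K_1e^(2t)cos(5t) + K_2e^(2t)sin(5t), v(t) = -K_1e^(2t)sin(5t) - 2K_1e^(2t)cos(5t) - 2K_2e^(2t)sin(5t) + K_2e^(2t)cos(5t)

Coefficient matrix A = [[12, 5], [-25, -8]].
Characteristic polynomial det(A - λI) = λ^2 - 4λ + 29 = 0.
Eigenvalues λ = 2 ± 5i (complex conjugate pair).
For λ=2+5i: an eigenvector is (1,-2) - i(0,-1) = (1, -2 + i).
A real fundamental pair from Re and Im of e^((2+5i)t)v: X_1 = e^(2t)(cos(5t)·(1,-2) + sin(5t)·(0,-1)), X_2 = e^(2t)(sin(5t)·(1,-2) - cos(5t)·(0,-1)).
General solution: K_1X_1 + K_2X_2.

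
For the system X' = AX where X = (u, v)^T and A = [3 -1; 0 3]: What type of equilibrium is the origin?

unstable improper node

A = [[3,-1],[0,3]]; det(A-λI) = λ^2 - 6λ + 9.
repeated λ = 3 with a single eigenvector.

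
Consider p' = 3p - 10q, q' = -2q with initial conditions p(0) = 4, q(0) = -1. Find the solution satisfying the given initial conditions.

p(t) = 6e^(3t) - 2e^(-2t), q(t) = -e^(-2t)

Coefficient matrix A = [[3, -10], [0, -2]].
Characteristic polynomial det(A - λI) = λ^2 - λ - 6 = 0.
Eigenvalues λ = 3, -2.
For λ=3: (A-λI) row 1 is [0, -10], so an eigenvector is (-1, 0).
For λ=-2: (A-λI) row 1 is [5, -10], so an eigenvector is (-2, -1).
General solution: C_1e^(3t)(-1,0) + C_2e^(-2t)(-2,-1).
Applying p(0)=4, q(0)=-1 gives C_1=-6, C_2=1.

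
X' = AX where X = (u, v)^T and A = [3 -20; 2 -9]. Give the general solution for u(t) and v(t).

u(t) = c_1e^(-3t)sin(2t) - 3c_1e^(-3t)cos(2t) - 3c_2e^(-3t)sin(2t) - c_2e^(-3t)cos(2t), v(t) = -c_1e^(-3t)cos(2t) - c_2e^(-3t)sin(2t)

Coefficient matrix A = [[3, -20], [2, -9]].
Characteristic polynomial det(A - λI) = λ^2 + 6λ + 13 = 0.
Eigenvalues λ = -3 ± 2i (complex conjugate pair).
For λ=-3+2i: an eigenvector is (-3,-1) - i(1,0) = (-3 - i, -1).
A real fundamental pair from Re and Im of e^((-3+2i)t)v: X_1 = e^(-3t)(cos(2t)·(-3,-1) + sin(2t)·(1,0)), X_2 = e^(-3t)(sin(2t)·(-3,-1) - cos(2t)·(1,0)).
General solution: c_1X_1 + c_2X_2.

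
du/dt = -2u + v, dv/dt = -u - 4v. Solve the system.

u(t) = -c_1e^(-3t) - c_2te^(-3t) + 2c_2e^(-3t), v(t) = c_1e^(-3t) + c_2te^(-3t) - 3c_2e^(-3t)

Coefficient matrix A = [[-2, 1], [-1, -4]].
Characteristic polynomial det(A - λI) = λ^2 + 6λ + 9 = 0.
Single eigenvalue λ = -3 with algebraic multiplicity 2.
Eigenvector v = (-1,1); generalized eigenvector w with (A-λI)w=v is (2,-3).
General solution: e^(-3t)[c_1·v + c_2·(t·v + w)].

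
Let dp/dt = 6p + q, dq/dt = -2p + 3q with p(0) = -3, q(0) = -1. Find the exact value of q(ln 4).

5120

A = [[6,1],[-2,3]]; eigenvalues λ = 5, 4.
Eigenvectors: (1,-1) for λ=5, (-1,2) for λ=4.
From the initial condition, c_1 = -7, c_2 = -4.
q(ln 4) = (-7)(4^5)(-1) + (-4)(4^4)(2) = 5120.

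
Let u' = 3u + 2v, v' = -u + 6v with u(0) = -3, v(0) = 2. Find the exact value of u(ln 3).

891

A = [[3,2],[-1,6]]; eigenvalues λ = 5, 4.
Eigenvectors: (1,1) for λ=5, (-2,-1) for λ=4.
From the initial condition, c_1 = 7, c_2 = 5.
u(ln 3) = (7)(3^5)(1) + (5)(3^4)(-2) = 891.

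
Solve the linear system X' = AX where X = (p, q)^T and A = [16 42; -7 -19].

p(t) = -3c_1e^(2t) + 2c_2e^(-5t), q(t) = c_1e^(2t) - c_2e^(-5t)

Coefficient matrix A = [[16, 42], [-7, -19]].
Characteristic polynomial det(A - λI) = λ^2 + 3λ - 10 = 0.
Eigenvalues λ = 2, -5.
For λ=2: (A-λI) row 1 is [14, 42], so an eigenvector is (-3, 1).
For λ=-5: (A-λI) row 1 is [21, 42], so an eigenvector is (2, -1).
General solution: c_1e^(2t)(-3,1) + c_2e^(-5t)(2,-1).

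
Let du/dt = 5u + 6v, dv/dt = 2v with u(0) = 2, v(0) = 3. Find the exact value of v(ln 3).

A = [[5,6],[0,2]]; eigenvalues λ = 2, 5.
Eigenvectors: (-2,1) for λ=2, (1,0) for λ=5.
From the initial condition, c_1 = 3, c_2 = 8.
v(ln 3) = (3)(3^2)(1) + (8)(3^5)(0) = 27.

27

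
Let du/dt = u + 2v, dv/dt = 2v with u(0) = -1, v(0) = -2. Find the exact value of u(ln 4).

-52

A = [[1,2],[0,2]]; eigenvalues λ = 1, 2.
Eigenvectors: (-1,0) for λ=1, (-2,-1) for λ=2.
From the initial condition, c_1 = -3, c_2 = 2.
u(ln 4) = (-3)(4^1)(-1) + (2)(4^2)(-2) = -52.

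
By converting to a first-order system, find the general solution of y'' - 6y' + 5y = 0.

y(t) = c_1e^(5t) + c_2e^(t)

Let x_1 = y, x_2 = y'. Then x_1' = x_2 and x_2' = -5x_1 + 6x_2.
A = [[0,1],[-5,6]]; det(A-λI) = λ^2 - 6λ + 5.
Eigenvalues λ = 5, 1 with eigenvectors (1,5), (1,1).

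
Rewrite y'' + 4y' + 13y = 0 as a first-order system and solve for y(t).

y(t) = K_1e^(-2t)cos(3t) + K_2e^(-2t)sin(3t)

Let x_1 = y, x_2 = y'. Then x_1' = x_2 and x_2' = -13x_1 - 4x_2.
A = [[0,1],[-13,-4]]; det(A-λI) = λ^2 + 4λ + 13.
Eigenvalues λ = -2 ± 3i.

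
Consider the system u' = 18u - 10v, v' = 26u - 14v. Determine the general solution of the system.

u(t) = -2K_1e^(2t)sin(2t) + K_1e^(2t)cos(2t) + K_2e^(2t)sin(2t) + 2K_2e^(2t)cos(2t), v(t) = -3K_1e^(2t)sin(2t) + 2K_1e^(2t)cos(2t) + 2K_2e^(2t)sin(2t) + 3K_2e^(2t)cos(2t)

Coefficient matrix A = [[18, -10], [26, -14]].
Characteristic polynomial det(A - λI) = λ^2 - 4λ + 8 = 0.
Eigenvalues λ = 2 ± 2i (complex conjugate pair).
For λ=2+2i: an eigenvector is (1,2) - i(-2,-3) = (1 + 2i, 2 + 3i).
A real fundamental pair from Re and Im of e^((2+2i)t)v: X_1 = e^(2t)(cos(2t)·(1,2) + sin(2t)·(-2,-3)), X_2 = e^(2t)(sin(2t)·(1,2) - cos(2t)·(-2,-3)).
General solution: K_1X_1 + K_2X_2.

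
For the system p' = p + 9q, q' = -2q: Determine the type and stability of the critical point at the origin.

saddle

A = [[1,9],[0,-2]]; det(A-λI) = λ^2 + λ - 2.
λ = 1, -2: opposite signs.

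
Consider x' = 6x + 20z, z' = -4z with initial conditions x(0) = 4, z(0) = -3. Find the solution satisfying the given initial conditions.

x(t) = -2e^(6t) + 6e^(-4t), z(t) = -3e^(-4t)

Coefficient matrix A = [[6, 20], [0, -4]].
Characteristic polynomial det(A - λI) = λ^2 - 2λ - 24 = 0.
Eigenvalues λ = 6, -4.
For λ=6: (A-λI) row 1 is [0, 20], so an eigenvector is (1, 0).
For λ=-4: (A-λI) row 1 is [10, 20], so an eigenvector is (2, -1).
General solution: K_1e^(6t)(1,0) + K_2e^(-4t)(2,-1).
Applying x(0)=4, z(0)=-3 gives K_1=-2, K_2=3.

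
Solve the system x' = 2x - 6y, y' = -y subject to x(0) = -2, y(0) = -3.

x(t) = 4e^(2t) - 6e^(-t), y(t) = -3e^(-t)

Coefficient matrix A = [[2, -6], [0, -1]].
Characteristic polynomial det(A - λI) = λ^2 - λ - 2 = 0.
Eigenvalues λ = 2, -1.
For λ=2: (A-λI) row 1 is [0, -6], so an eigenvector is (1, 0).
For λ=-1: (A-λI) row 1 is [3, -6], so an eigenvector is (2, 1).
General solution: C_1e^(2t)(1,0) + C_2e^(-t)(2,1).
Applying x(0)=-2, y(0)=-3 gives C_1=4, C_2=-3.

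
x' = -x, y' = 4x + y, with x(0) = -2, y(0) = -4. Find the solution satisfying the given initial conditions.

Coefficient matrix A = [[-1, 0], [4, 1]].
Characteristic polynomial det(A - λI) = λ^2 - 1 = 0.
Eigenvalues λ = -1, 1.
For λ=-1: (A-λI) row 2 is [4, 2], so an eigenvector is (1, -2).
For λ=1: (A-λI) row 1 is [-2, 0], so an eigenvector is (0, 1).
General solution: c_1e^(-t)(1,-2) + c_2e^(t)(0,1).
Applying x(0)=-2, y(0)=-4 gives c_1=-2, c_2=-8.

x(t) = -2e^(-t), y(t) = -8e^(t) + 4e^(-t)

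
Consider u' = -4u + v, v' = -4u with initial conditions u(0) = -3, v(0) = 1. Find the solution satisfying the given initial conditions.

Coefficient matrix A = [[-4, 1], [-4, 0]].
Characteristic polynomial det(A - λI) = λ^2 + 4λ + 4 = 0.
Single eigenvalue λ = -2 with algebraic multiplicity 2.
Eigenvector v = (-1,-2); generalized eigenvector w with (A-λI)w=v is (1,1).
General solution: e^(-2t)[C_1·v + C_2·(t·v + w)].
Applying u(0)=-3, v(0)=1 gives C_1=-4, C_2=-7.

u(t) = 7te^(-2t) - 3e^(-2t), v(t) = 14te^(-2t) + e^(-2t)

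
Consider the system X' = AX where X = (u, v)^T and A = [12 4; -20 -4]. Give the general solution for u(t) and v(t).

Coefficient matrix A = [[12, 4], [-20, -4]].
Characteristic polynomial det(A - λI) = λ^2 - 8λ + 32 = 0.
Eigenvalues λ = 4 ± 4i (complex conjugate pair).
For λ=4+4i: an eigenvector is (0,1) - i(1,-2) = (0 - i, 1 + 2i).
A real fundamental pair from Re and Im of e^((4+4i)t)v: X_1 = e^(4t)(cos(4t)·(0,1) + sin(4t)·(1,-2)), X_2 = e^(4t)(sin(4t)·(0,1) - cos(4t)·(1,-2)).
General solution: c_1X_1 + c_2X_2.

u(t) = c_1e^(4t)sin(4t) - c_2e^(4t)cos(4t), v(t) = -2c_1e^(4t)sin(4t) + c_1e^(4t)cos(4t) + c_2e^(4t)sin(4t) + 2c_2e^(4t)cos(4t)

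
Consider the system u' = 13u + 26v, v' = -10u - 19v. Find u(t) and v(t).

u(t) = -2K_1e^(-3t)sin(2t) + 3K_1e^(-3t)cos(2t) + 3K_2e^(-3t)sin(2t) + 2K_2e^(-3t)cos(2t), v(t) = K_1e^(-3t)sin(2t) - 2K_1e^(-3t)cos(2t) - 2K_2e^(-3t)sin(2t) - K_2e^(-3t)cos(2t)

Coefficient matrix A = [[13, 26], [-10, -19]].
Characteristic polynomial det(A - λI) = λ^2 + 6λ + 13 = 0.
Eigenvalues λ = -3 ± 2i (complex conjugate pair).
For λ=-3+2i: an eigenvector is (3,-2) - i(-2,1) = (3 + 2i, -2 - i).
A real fundamental pair from Re and Im of e^((-3+2i)t)v: X_1 = e^(-3t)(cos(2t)·(3,-2) + sin(2t)·(-2,1)), X_2 = e^(-3t)(sin(2t)·(3,-2) - cos(2t)·(-2,1)).
General solution: K_1X_1 + K_2X_2.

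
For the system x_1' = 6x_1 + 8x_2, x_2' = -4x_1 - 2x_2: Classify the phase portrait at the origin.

A = [[6,8],[-4,-2]]; det(A-λI) = λ^2 - 4λ + 20.
λ = 2 ± 4i: positive real part.

unstable spiral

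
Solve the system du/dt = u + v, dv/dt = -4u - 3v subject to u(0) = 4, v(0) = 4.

Coefficient matrix A = [[1, 1], [-4, -3]].
Characteristic polynomial det(A - λI) = λ^2 + 2λ + 1 = 0.
Single eigenvalue λ = -1 with algebraic multiplicity 2.
Eigenvector v = (-1,2); generalized eigenvector w with (A-λI)w=v is (0,-1).
General solution: e^(-t)[c_1·v + c_2·(t·v + w)].
Applying u(0)=4, v(0)=4 gives c_1=-4, c_2=-12.

u(t) = 12te^(-t) + 4e^(-t), v(t) = -24te^(-t) + 4e^(-t)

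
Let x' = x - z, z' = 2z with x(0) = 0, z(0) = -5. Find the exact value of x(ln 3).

30

A = [[1,-1],[0,2]]; eigenvalues λ = 1, 2.
Eigenvectors: (1,0) for λ=1, (1,-1) for λ=2.
From the initial condition, c_1 = -5, c_2 = 5.
x(ln 3) = (-5)(3^1)(1) + (5)(3^2)(1) = 30.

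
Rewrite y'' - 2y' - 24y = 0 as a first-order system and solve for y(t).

y(t) = K_1e^(-4t) + K_2e^(6t)

Let x_1 = y, x_2 = y'. Then x_1' = x_2 and x_2' = 24x_1 + 2x_2.
A = [[0,1],[24,2]]; det(A-λI) = λ^2 - 2λ - 24.
Eigenvalues λ = -4, 6 with eigenvectors (1,-4), (1,6).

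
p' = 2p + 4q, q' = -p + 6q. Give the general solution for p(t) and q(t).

p(t) = 2c_1e^(4t) + 2c_2te^(4t) + 3c_2e^(4t), q(t) = c_1e^(4t) + c_2te^(4t) + 2c_2e^(4t)

Coefficient matrix A = [[2, 4], [-1, 6]].
Characteristic polynomial det(A - λI) = λ^2 - 8λ + 16 = 0.
Single eigenvalue λ = 4 with algebraic multiplicity 2.
Eigenvector v = (2,1); generalized eigenvector w with (A-λI)w=v is (3,2).
General solution: e^(4t)[c_1·v + c_2·(t·v + w)].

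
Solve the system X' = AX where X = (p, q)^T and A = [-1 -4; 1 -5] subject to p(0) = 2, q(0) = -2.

p(t) = 12te^(-3t) + 2e^(-3t), q(t) = 6te^(-3t) - 2e^(-3t)

Coefficient matrix A = [[-1, -4], [1, -5]].
Characteristic polynomial det(A - λI) = λ^2 + 6λ + 9 = 0.
Single eigenvalue λ = -3 with algebraic multiplicity 2.
Eigenvector v = (-2,-1); generalized eigenvector w with (A-λI)w=v is (1,1).
General solution: e^(-3t)[c_1·v + c_2·(t·v + w)].
Applying p(0)=2, q(0)=-2 gives c_1=-4, c_2=-6.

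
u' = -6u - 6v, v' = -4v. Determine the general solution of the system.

u(t) = 3c_1e^(-4t) + c_2e^(-6t), v(t) = -c_1e^(-4t)

Coefficient matrix A = [[-6, -6], [0, -4]].
Characteristic polynomial det(A - λI) = λ^2 + 10λ + 24 = 0.
Eigenvalues λ = -4, -6.
For λ=-4: (A-λI) row 1 is [-2, -6], so an eigenvector is (3, -1).
For λ=-6: (A-λI) row 1 is [0, -6], so an eigenvector is (1, 0).
General solution: c_1e^(-4t)(3,-1) + c_2e^(-6t)(1,0).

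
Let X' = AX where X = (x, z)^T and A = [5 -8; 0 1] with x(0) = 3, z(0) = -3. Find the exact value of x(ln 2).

276

A = [[5,-8],[0,1]]; eigenvalues λ = 5, 1.
Eigenvectors: (1,0) for λ=5, (2,1) for λ=1.
From the initial condition, c_1 = 9, c_2 = -3.
x(ln 2) = (9)(2^5)(1) + (-3)(2^1)(2) = 276.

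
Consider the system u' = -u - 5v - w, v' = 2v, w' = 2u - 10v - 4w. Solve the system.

u(t) = K_1e^(-3t) - K_2e^(2t) - K_3e^(-2t), v(t) = K_2e^(2t), w(t) = 2K_1e^(-3t) - 2K_2e^(2t) - K_3e^(-2t)

Coefficient matrix A = [[-1, -5, -1], [0, 2, 0], [2, -10, -4]].
det(A - λI) = 0 gives eigenvalues λ = -3, 2, -2.
For λ=-3: eigenvector (1,0,2).
For λ=2: eigenvector (-1,1,-2).
For λ=-2: eigenvector (-1,0,-1).
General solution: K_1e^(-3t)(1,0,2) + K_2e^(2t)(-1,1,-2) + K_3e^(-2t)(-1,0,-1).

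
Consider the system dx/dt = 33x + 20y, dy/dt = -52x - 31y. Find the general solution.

Coefficient matrix A = [[33, 20], [-52, -31]].
Characteristic polynomial det(A - λI) = λ^2 - 2λ + 17 = 0.
Eigenvalues λ = 1 ± 4i (complex conjugate pair).
For λ=1+4i: an eigenvector is (1,-2) - i(-2,3) = (1 + 2i, -2 - 3i).
A real fundamental pair from Re and Im of e^((1+4i)t)v: X_1 = e^(t)(cos(4t)·(1,-2) + sin(4t)·(-2,3)), X_2 = e^(t)(sin(4t)·(1,-2) - cos(4t)·(-2,3)).
General solution: C_1X_1 + C_2X_2.

x(t) = -2C_1e^(t)sin(4t) + C_1e^(t)cos(4t) + C_2e^(t)sin(4t) + 2C_2e^(t)cos(4t), y(t) = 3C_1e^(t)sin(4t) - 2C_1e^(t)cos(4t) - 2C_2e^(t)sin(4t) - 3C_2e^(t)cos(4t)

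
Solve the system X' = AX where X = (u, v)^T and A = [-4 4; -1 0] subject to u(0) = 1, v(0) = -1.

Coefficient matrix A = [[-4, 4], [-1, 0]].
Characteristic polynomial det(A - λI) = λ^2 + 4λ + 4 = 0.
Single eigenvalue λ = -2 with algebraic multiplicity 2.
Eigenvector v = (-2,-1); generalized eigenvector w with (A-λI)w=v is (3,1).
General solution: e^(-2t)[K_1·v + K_2·(t·v + w)].
Applying u(0)=1, v(0)=-1 gives K_1=4, K_2=3.

u(t) = -6te^(-2t) + e^(-2t), v(t) = -3te^(-2t) - e^(-2t)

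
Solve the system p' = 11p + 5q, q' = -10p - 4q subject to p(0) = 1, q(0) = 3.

Coefficient matrix A = [[11, 5], [-10, -4]].
Characteristic polynomial det(A - λI) = λ^2 - 7λ + 6 = 0.
Eigenvalues λ = 1, 6.
For λ=1: (A-λI) row 1 is [10, 5], so an eigenvector is (1, -2).
For λ=6: (A-λI) row 1 is [5, 5], so an eigenvector is (-1, 1).
General solution: C_1e^(t)(1,-2) + C_2e^(6t)(-1,1).
Applying p(0)=1, q(0)=3 gives C_1=-4, C_2=-5.

p(t) = 5e^(6t) - 4e^(t), q(t) = -5e^(6t) + 8e^(t)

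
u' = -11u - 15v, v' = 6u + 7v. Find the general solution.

Coefficient matrix A = [[-11, -15], [6, 7]].
Characteristic polynomial det(A - λI) = λ^2 + 4λ + 13 = 0.
Eigenvalues λ = -2 ± 3i (complex conjugate pair).
For λ=-2+3i: an eigenvector is (2,-1) - i(-1,1) = (2 + i, -1 - i).
A real fundamental pair from Re and Im of e^((-2+3i)t)v: X_1 = e^(-2t)(cos(3t)·(2,-1) + sin(3t)·(-1,1)), X_2 = e^(-2t)(sin(3t)·(2,-1) - cos(3t)·(-1,1)).
General solution: C_1X_1 + C_2X_2.

u(t) = -C_1e^(-2t)sin(3t) + 2C_1e^(-2t)cos(3t) + 2C_2e^(-2t)sin(3t) + C_2e^(-2t)cos(3t), v(t) = C_1e^(-2t)sin(3t) - C_1e^(-2t)cos(3t) - C_2e^(-2t)sin(3t) - C_2e^(-2t)cos(3t)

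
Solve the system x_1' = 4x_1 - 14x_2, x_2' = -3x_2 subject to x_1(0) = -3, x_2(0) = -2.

x_1(t) = e^(4t) - 4e^(-3t), x_2(t) = -2e^(-3t)

Coefficient matrix A = [[4, -14], [0, -3]].
Characteristic polynomial det(A - λI) = λ^2 - λ - 12 = 0.
Eigenvalues λ = -3, 4.
For λ=-3: (A-λI) row 1 is [7, -14], so an eigenvector is (-2, -1).
For λ=4: (A-λI) row 1 is [0, -14], so an eigenvector is (1, 0).
General solution: C_1e^(-3t)(-2,-1) + C_2e^(4t)(1,0).
Applying x_1(0)=-3, x_2(0)=-2 gives C_1=2, C_2=1.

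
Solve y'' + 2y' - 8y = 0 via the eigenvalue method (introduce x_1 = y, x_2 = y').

y(t) = K_1e^(2t) + K_2e^(-4t)

Let x_1 = y, x_2 = y'. Then x_1' = x_2 and x_2' = 8x_1 - 2x_2.
A = [[0,1],[8,-2]]; det(A-λI) = λ^2 + 2λ - 8.
Eigenvalues λ = 2, -4 with eigenvectors (1,2), (1,-4).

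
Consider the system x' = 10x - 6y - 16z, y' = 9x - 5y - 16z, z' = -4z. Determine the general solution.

x(t) = C_1e^(4t) + 2C_2e^(t) + 2C_3e^(-4t), y(t) = C_1e^(4t) + 3C_2e^(t) + 2C_3e^(-4t), z(t) = C_3e^(-4t)

Coefficient matrix A = [[10, -6, -16], [9, -5, -16], [0, 0, -4]].
det(A - λI) = 0 gives eigenvalues λ = 4, 1, -4.
For λ=4: eigenvector (1,1,0).
For λ=1: eigenvector (2,3,0).
For λ=-4: eigenvector (2,2,1).
General solution: C_1e^(4t)(1,1,0) + C_2e^(t)(2,3,0) + C_3e^(-4t)(2,2,1).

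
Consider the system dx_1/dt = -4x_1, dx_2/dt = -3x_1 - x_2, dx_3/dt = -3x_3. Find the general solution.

Coefficient matrix A = [[-4, 0, 0], [-3, -1, 0], [0, 0, -3]].
det(A - λI) = 0 gives eigenvalues λ = -3, -1, -4.
For λ=-3: eigenvector (0,0,1).
For λ=-1: eigenvector (0,1,0).
For λ=-4: eigenvector (1,1,0).
General solution: K_1e^(-3t)(0,0,1) + K_2e^(-t)(0,1,0) + K_3e^(-4t)(1,1,0).

x_1(t) = K_3e^(-4t), x_2(t) = K_2e^(-t) + K_3e^(-4t), x_3(t) = K_1e^(-3t)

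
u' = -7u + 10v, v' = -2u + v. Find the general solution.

u(t) = C_1e^(-3t)sin(2t) + 2C_1e^(-3t)cos(2t) + 2C_2e^(-3t)sin(2t) - C_2e^(-3t)cos(2t), v(t) = C_1e^(-3t)cos(2t) + C_2e^(-3t)sin(2t)

Coefficient matrix A = [[-7, 10], [-2, 1]].
Characteristic polynomial det(A - λI) = λ^2 + 6λ + 13 = 0.
Eigenvalues λ = -3 ± 2i (complex conjugate pair).
For λ=-3+2i: an eigenvector is (2,1) - i(1,0) = (2 - i, 1).
A real fundamental pair from Re and Im of e^((-3+2i)t)v: X_1 = e^(-3t)(cos(2t)·(2,1) + sin(2t)·(1,0)), X_2 = e^(-3t)(sin(2t)·(2,1) - cos(2t)·(1,0)).
General solution: C_1X_1 + C_2X_2.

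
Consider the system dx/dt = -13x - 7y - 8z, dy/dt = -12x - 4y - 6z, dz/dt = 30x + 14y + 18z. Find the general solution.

x(t) = c_1e^(3t) + c_2e^(-4t) - c_3e^(2t), y(t) = c_2e^(-4t) + c_3e^(2t), z(t) = -2c_1e^(3t) - 2c_2e^(-4t) + c_3e^(2t)

Coefficient matrix A = [[-13, -7, -8], [-12, -4, -6], [30, 14, 18]].
det(A - λI) = 0 gives eigenvalues λ = 3, -4, 2.
For λ=3: eigenvector (1,0,-2).
For λ=-4: eigenvector (1,1,-2).
For λ=2: eigenvector (-1,1,1).
General solution: c_1e^(3t)(1,0,-2) + c_2e^(-4t)(1,1,-2) + c_3e^(2t)(-1,1,1).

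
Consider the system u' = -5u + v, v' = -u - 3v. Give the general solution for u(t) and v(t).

Coefficient matrix A = [[-5, 1], [-1, -3]].
Characteristic polynomial det(A - λI) = λ^2 + 8λ + 16 = 0.
Single eigenvalue λ = -4 with algebraic multiplicity 2.
Eigenvector v = (-1,-1); generalized eigenvector w with (A-λI)w=v is (2,1).
General solution: e^(-4t)[K_1·v + K_2·(t·v + w)].

u(t) = -K_1e^(-4t) - K_2te^(-4t) + 2K_2e^(-4t), v(t) = -K_1e^(-4t) - K_2te^(-4t) + K_2e^(-4t)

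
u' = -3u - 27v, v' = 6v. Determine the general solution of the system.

Coefficient matrix A = [[-3, -27], [0, 6]].
Characteristic polynomial det(A - λI) = λ^2 - 3λ - 18 = 0.
Eigenvalues λ = 6, -3.
For λ=6: (A-λI) row 1 is [-9, -27], so an eigenvector is (3, -1).
For λ=-3: (A-λI) row 1 is [0, -27], so an eigenvector is (1, 0).
General solution: C_1e^(6t)(3,-1) + C_2e^(-3t)(1,0).

u(t) = 3C_1e^(6t) + C_2e^(-3t), v(t) = -C_1e^(6t)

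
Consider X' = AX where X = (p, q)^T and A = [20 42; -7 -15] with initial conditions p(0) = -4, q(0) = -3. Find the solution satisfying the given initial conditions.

p(t) = -30e^(6t) + 26e^(-t), q(t) = 10e^(6t) - 13e^(-t)

Coefficient matrix A = [[20, 42], [-7, -15]].
Characteristic polynomial det(A - λI) = λ^2 - 5λ - 6 = 0.
Eigenvalues λ = -1, 6.
For λ=-1: (A-λI) row 1 is [21, 42], so an eigenvector is (2, -1).
For λ=6: (A-λI) row 1 is [14, 42], so an eigenvector is (-3, 1).
General solution: c_1e^(-t)(2,-1) + c_2e^(6t)(-3,1).
Applying p(0)=-4, q(0)=-3 gives c_1=13, c_2=10.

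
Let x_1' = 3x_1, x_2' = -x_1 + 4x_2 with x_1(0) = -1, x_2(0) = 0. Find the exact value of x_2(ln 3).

A = [[3,0],[-1,4]]; eigenvalues λ = 3, 4.
Eigenvectors: (-1,-1) for λ=3, (0,1) for λ=4.
From the initial condition, c_1 = 1, c_2 = 1.
x_2(ln 3) = (1)(3^3)(-1) + (1)(3^4)(1) = 54.

54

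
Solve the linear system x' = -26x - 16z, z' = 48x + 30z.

Coefficient matrix A = [[-26, -16], [48, 30]].
Characteristic polynomial det(A - λI) = λ^2 - 4λ - 12 = 0.
Eigenvalues λ = 6, -2.
For λ=6: (A-λI) row 1 is [-32, -16], so an eigenvector is (-1, 2).
For λ=-2: (A-λI) row 1 is [-24, -16], so an eigenvector is (2, -3).
General solution: C_1e^(6t)(-1,2) + C_2e^(-2t)(2,-3).

x(t) = -C_1e^(6t) + 2C_2e^(-2t), z(t) = 2C_1e^(6t) - 3C_2e^(-2t)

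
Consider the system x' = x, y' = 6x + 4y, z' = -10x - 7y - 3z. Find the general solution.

Coefficient matrix A = [[1, 0, 0], [6, 4, 0], [-10, -7, -3]].
det(A - λI) = 0 gives eigenvalues λ = 1, -3, 4.
For λ=1: eigenvector (1,-2,1).
For λ=-3: eigenvector (0,0,1).
For λ=4: eigenvector (0,1,-1).
General solution: K_1e^(t)(1,-2,1) + K_2e^(-3t)(0,0,1) + K_3e^(4t)(0,1,-1).

x(t) = K_1e^(t), y(t) = -2K_1e^(t) + K_3e^(4t), z(t) = K_1e^(t) + K_2e^(-3t) - K_3e^(4t)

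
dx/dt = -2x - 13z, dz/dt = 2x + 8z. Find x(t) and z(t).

x(t) = -2C_1e^(3t)sin(t) + 3C_1e^(3t)cos(t) + 3C_2e^(3t)sin(t) + 2C_2e^(3t)cos(t), z(t) = C_1e^(3t)sin(t) - C_1e^(3t)cos(t) - C_2e^(3t)sin(t) - C_2e^(3t)cos(t)

Coefficient matrix A = [[-2, -13], [2, 8]].
Characteristic polynomial det(A - λI) = λ^2 - 6λ + 10 = 0.
Eigenvalues λ = 3 ± i (complex conjugate pair).
For λ=3+i: an eigenvector is (3,-1) - i(-2,1) = (3 + 2i, -1 - i).
A real fundamental pair from Re and Im of e^((3+i)t)v: X_1 = e^(3t)(cos(t)·(3,-1) + sin(t)·(-2,1)), X_2 = e^(3t)(sin(t)·(3,-1) - cos(t)·(-2,1)).
General solution: C_1X_1 + C_2X_2.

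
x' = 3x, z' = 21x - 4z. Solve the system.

x(t) = -c_1e^(3t), z(t) = -3c_1e^(3t) - c_2e^(-4t)

Coefficient matrix A = [[3, 0], [21, -4]].
Characteristic polynomial det(A - λI) = λ^2 + λ - 12 = 0.
Eigenvalues λ = 3, -4.
For λ=3: (A-λI) row 2 is [21, -7], so an eigenvector is (-1, -3).
For λ=-4: (A-λI) row 1 is [7, 0], so an eigenvector is (0, -1).
General solution: c_1e^(3t)(-1,-3) + c_2e^(-4t)(0,-1).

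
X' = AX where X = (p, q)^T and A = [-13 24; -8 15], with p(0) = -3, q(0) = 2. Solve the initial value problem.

Coefficient matrix A = [[-13, 24], [-8, 15]].
Characteristic polynomial det(A - λI) = λ^2 - 2λ - 3 = 0.
Eigenvalues λ = 3, -1.
For λ=3: (A-λI) row 1 is [-16, 24], so an eigenvector is (3, 2).
For λ=-1: (A-λI) row 1 is [-12, 24], so an eigenvector is (2, 1).
General solution: C_1e^(3t)(3,2) + C_2e^(-t)(2,1).
Applying p(0)=-3, q(0)=2 gives C_1=7, C_2=-12.

p(t) = 21e^(3t) - 24e^(-t), q(t) = 14e^(3t) - 12e^(-t)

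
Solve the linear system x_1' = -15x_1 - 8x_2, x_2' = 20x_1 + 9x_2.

x_1(t) = -c_1e^(-3t)sin(4t) + c_1e^(-3t)cos(4t) + c_2e^(-3t)sin(4t) + c_2e^(-3t)cos(4t), x_2(t) = 2c_1e^(-3t)sin(4t) - c_1e^(-3t)cos(4t) - c_2e^(-3t)sin(4t) - 2c_2e^(-3t)cos(4t)

Coefficient matrix A = [[-15, -8], [20, 9]].
Characteristic polynomial det(A - λI) = λ^2 + 6λ + 25 = 0.
Eigenvalues λ = -3 ± 4i (complex conjugate pair).
For λ=-3+4i: an eigenvector is (1,-1) - i(-1,2) = (1 + i, -1 - 2i).
A real fundamental pair from Re and Im of e^((-3+4i)t)v: X_1 = e^(-3t)(cos(4t)·(1,-1) + sin(4t)·(-1,2)), X_2 = e^(-3t)(sin(4t)·(1,-1) - cos(4t)·(-1,2)).
General solution: c_1X_1 + c_2X_2.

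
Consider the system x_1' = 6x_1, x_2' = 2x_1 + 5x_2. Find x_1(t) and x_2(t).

x_1(t) = C_2e^(6t), x_2(t) = -C_1e^(5t) + 2C_2e^(6t)

Coefficient matrix A = [[6, 0], [2, 5]].
Characteristic polynomial det(A - λI) = λ^2 - 11λ + 30 = 0.
Eigenvalues λ = 5, 6.
For λ=5: (A-λI) row 1 is [1, 0], so an eigenvector is (0, -1).
For λ=6: (A-λI) row 2 is [2, -1], so an eigenvector is (1, 2).
General solution: C_1e^(5t)(0,-1) + C_2e^(6t)(1,2).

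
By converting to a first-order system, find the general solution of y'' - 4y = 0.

y(t) = c_1e^(-2t) + c_2e^(2t)

Let x_1 = y, x_2 = y'. Then x_1' = x_2 and x_2' = 4x_1.
A = [[0,1],[4,0]]; det(A-λI) = λ^2 - 4.
Eigenvalues λ = -2, 2 with eigenvectors (1,-2), (1,2).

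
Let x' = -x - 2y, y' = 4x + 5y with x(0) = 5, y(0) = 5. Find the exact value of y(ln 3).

A = [[-1,-2],[4,5]]; eigenvalues λ = 1, 3.
Eigenvectors: (-1,1) for λ=1, (1,-2) for λ=3.
From the initial condition, c_1 = -15, c_2 = -10.
y(ln 3) = (-15)(3^1)(1) + (-10)(3^3)(-2) = 495.

495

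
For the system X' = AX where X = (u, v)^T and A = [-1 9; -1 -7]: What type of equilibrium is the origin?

A = [[-1,9],[-1,-7]]; det(A-λI) = λ^2 + 8λ + 16.
repeated λ = -4 with a single eigenvector.

stable improper node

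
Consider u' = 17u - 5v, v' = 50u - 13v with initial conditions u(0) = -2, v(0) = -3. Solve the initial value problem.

Coefficient matrix A = [[17, -5], [50, -13]].
Characteristic polynomial det(A - λI) = λ^2 - 4λ + 29 = 0.
Eigenvalues λ = 2 ± 5i (complex conjugate pair).
For λ=2+5i: an eigenvector is (-1,-3) - i(0,-1) = (-1, -3 + i).
A real fundamental pair from Re and Im of e^((2+5i)t)v: X_1 = e^(2t)(cos(5t)·(-1,-3) + sin(5t)·(0,-1)), X_2 = e^(2t)(sin(5t)·(-1,-3) - cos(5t)·(0,-1)).
General solution: c_1X_1 + c_2X_2.
Applying u(0)=-2, v(0)=-3 gives c_1=2, c_2=3.

u(t) = -3e^(2t)sin(5t) - 2e^(2t)cos(5t), v(t) = -11e^(2t)sin(5t) - 3e^(2t)cos(5t)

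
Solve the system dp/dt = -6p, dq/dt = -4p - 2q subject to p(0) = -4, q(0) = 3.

p(t) = -4e^(-6t), q(t) = 7e^(-2t) - 4e^(-6t)

Coefficient matrix A = [[-6, 0], [-4, -2]].
Characteristic polynomial det(A - λI) = λ^2 + 8λ + 12 = 0.
Eigenvalues λ = -2, -6.
For λ=-2: (A-λI) row 1 is [-4, 0], so an eigenvector is (0, 1).
For λ=-6: (A-λI) row 2 is [-4, 4], so an eigenvector is (-1, -1).
General solution: C_1e^(-2t)(0,1) + C_2e^(-6t)(-1,-1).
Applying p(0)=-4, q(0)=3 gives C_1=7, C_2=4.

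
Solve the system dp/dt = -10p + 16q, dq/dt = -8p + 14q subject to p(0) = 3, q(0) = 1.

Coefficient matrix A = [[-10, 16], [-8, 14]].
Characteristic polynomial det(A - λI) = λ^2 - 4λ - 12 = 0.
Eigenvalues λ = 6, -2.
For λ=6: (A-λI) row 1 is [-16, 16], so an eigenvector is (-1, -1).
For λ=-2: (A-λI) row 1 is [-8, 16], so an eigenvector is (2, 1).
General solution: K_1e^(6t)(-1,-1) + K_2e^(-2t)(2,1).
Applying p(0)=3, q(0)=1 gives K_1=1, K_2=2.

p(t) = -e^(6t) + 4e^(-2t), q(t) = -e^(6t) + 2e^(-2t)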